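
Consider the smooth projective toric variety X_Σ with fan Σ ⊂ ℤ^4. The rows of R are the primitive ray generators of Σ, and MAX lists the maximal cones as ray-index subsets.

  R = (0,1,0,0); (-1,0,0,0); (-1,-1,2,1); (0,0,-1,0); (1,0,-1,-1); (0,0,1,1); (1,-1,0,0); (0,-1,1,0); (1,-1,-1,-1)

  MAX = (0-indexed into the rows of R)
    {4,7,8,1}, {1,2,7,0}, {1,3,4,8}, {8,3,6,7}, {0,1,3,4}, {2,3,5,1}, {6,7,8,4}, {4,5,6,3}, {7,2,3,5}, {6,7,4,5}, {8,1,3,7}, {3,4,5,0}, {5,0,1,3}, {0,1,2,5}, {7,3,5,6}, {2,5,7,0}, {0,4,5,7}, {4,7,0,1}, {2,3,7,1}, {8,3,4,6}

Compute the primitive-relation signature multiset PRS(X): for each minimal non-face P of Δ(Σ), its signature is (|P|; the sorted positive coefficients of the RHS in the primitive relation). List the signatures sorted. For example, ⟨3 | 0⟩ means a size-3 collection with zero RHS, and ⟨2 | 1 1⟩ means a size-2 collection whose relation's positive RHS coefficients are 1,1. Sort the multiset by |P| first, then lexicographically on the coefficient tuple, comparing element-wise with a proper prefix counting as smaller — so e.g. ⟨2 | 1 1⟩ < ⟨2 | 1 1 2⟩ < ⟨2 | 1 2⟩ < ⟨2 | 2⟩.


12 minimal non-faces of Δ(Σ) (on 9 rays):

  P={0,8}:  v_{0} + v_{8} = v_{4}  ⇒ sig = ⟨2 | 1⟩
  P={2,4}:  v_{2} + v_{4} = v_{7}  ⇒ sig = ⟨2 | 1⟩
  P={5,8}:  v_{5} + v_{8} = v_{6}  ⇒ sig = ⟨2 | 1⟩
  P={0,6}:  v_{0} + v_{6} = v_{4} + v_{5}  ⇒ sig = ⟨2 | 1 1⟩
  P={1,6}:  v_{1} + v_{6} = v_{3} + v_{7}  ⇒ sig = ⟨2 | 1 1⟩
  P={2,6}:  v_{2} + v_{6} = v_{3} + v_{5} + 2·v_{7}  ⇒ sig = ⟨2 | 1 1 2⟩
  P={2,8}:  v_{2} + v_{8} = v_{3} + 2·v_{7}  ⇒ sig = ⟨2 | 1 2⟩
  P={0,3,7}:  v_{0} + v_{3} + v_{7} = 0  ⇒ sig = ⟨3 | 0⟩
  P={1,4,5}:  v_{1} + v_{4} + v_{5} = 0  ⇒ sig = ⟨3 | 0⟩
  P={1,5,7}:  v_{1} + v_{5} + v_{7} = v_{2}  ⇒ sig = ⟨3 | 1⟩
  P={3,4,7}:  v_{3} + v_{4} + v_{7} = v_{8}  ⇒ sig = ⟨3 | 1⟩
  P={0,2,3}:  v_{0} + v_{2} + v_{3} = v_{1} + v_{5}  ⇒ sig = ⟨3 | 1 1⟩

Signatures (|P|; sorted positive RHS coefficients), sorted:
    ⟨2 | 1⟩
    ⟨2 | 1⟩
    ⟨2 | 1⟩
    ⟨2 | 1 1⟩
    ⟨2 | 1 1⟩
    ⟨2 | 1 1 2⟩
    ⟨2 | 1 2⟩
    ⟨3 | 0⟩
    ⟨3 | 0⟩
    ⟨3 | 1⟩
    ⟨3 | 1⟩
    ⟨3 | 1 1⟩


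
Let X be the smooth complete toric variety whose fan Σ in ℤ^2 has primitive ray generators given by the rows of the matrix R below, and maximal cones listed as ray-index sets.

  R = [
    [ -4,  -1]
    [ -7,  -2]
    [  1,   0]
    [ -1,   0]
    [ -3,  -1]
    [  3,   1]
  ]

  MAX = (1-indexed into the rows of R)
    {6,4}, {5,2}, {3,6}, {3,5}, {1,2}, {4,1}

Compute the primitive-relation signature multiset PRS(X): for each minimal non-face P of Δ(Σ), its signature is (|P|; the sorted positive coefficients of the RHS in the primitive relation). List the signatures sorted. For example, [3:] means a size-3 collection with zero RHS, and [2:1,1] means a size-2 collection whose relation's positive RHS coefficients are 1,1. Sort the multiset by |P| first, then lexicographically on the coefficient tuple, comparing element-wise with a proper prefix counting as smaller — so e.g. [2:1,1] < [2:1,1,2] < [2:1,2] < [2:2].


|primitive collections| = 9. Relations:

  P = {3,4}:  v_{3} + v_{4} = 0  →  sig = [2:]
  P = {5,6}:  v_{5} + v_{6} = 0  →  sig = [2:]
  P = {1,3}:  v_{1} + v_{3} = v_{5}  →  sig = [2:1]
  P = {1,5}:  v_{1} + v_{5} = v_{2}  →  sig = [2:1]
  P = {1,6}:  v_{1} + v_{6} = v_{4}  →  sig = [2:1]
  P = {2,6}:  v_{2} + v_{6} = v_{1}  →  sig = [2:1]
  P = {4,5}:  v_{4} + v_{5} = v_{1}  →  sig = [2:1]
  P = {2,3}:  v_{2} + v_{3} = 2·v_{5}  →  sig = [2:2]
  P = {2,4}:  v_{2} + v_{4} = 2·v_{1}  →  sig = [2:2]

so the primitive-relation signature multiset is
    [2:]
    [2:]
    [2:1]
    [2:1]
    [2:1]
    [2:1]
    [2:1]
    [2:2]
    [2:2]


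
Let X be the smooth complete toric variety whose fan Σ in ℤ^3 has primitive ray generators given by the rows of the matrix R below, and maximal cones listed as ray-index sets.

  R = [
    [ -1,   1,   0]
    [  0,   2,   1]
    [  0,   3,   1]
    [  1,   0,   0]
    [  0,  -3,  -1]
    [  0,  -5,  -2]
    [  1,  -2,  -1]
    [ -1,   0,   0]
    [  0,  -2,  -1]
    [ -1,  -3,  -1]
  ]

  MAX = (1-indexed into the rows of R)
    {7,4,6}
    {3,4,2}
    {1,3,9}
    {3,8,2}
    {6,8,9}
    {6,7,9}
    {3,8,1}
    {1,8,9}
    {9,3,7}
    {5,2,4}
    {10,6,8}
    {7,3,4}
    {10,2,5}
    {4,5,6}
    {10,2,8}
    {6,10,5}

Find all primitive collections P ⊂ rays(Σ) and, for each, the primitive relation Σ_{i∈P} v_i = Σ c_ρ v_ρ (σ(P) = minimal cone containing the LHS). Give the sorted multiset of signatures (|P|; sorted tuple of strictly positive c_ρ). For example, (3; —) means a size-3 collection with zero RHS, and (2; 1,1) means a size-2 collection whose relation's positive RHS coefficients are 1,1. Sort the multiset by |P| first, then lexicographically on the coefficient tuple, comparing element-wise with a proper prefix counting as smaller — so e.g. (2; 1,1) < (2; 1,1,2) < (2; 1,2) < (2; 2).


22 minimal non-faces of Δ(Σ) (on 10 rays):

  • {2,9}:  v_{2} + v_{9} = 0  →  sig = (2; —)
  • {3,5}:  v_{3} + v_{5} = 0  →  sig = (2; —)
  • {4,8}:  v_{4} + v_{8} = 0  →  sig = (2; —)
  • {2,6}:  v_{2} + v_{6} = v_{5}  →  sig = (2; 1)
  • {2,7}:  v_{2} + v_{7} = v_{4}  →  sig = (2; 1)
  • {3,6}:  v_{3} + v_{6} = v_{9}  →  sig = (2; 1)
  • {3,10}:  v_{3} + v_{10} = v_{8}  →  sig = (2; 1)
  • {4,9}:  v_{4} + v_{9} = v_{7}  →  sig = (2; 1)
  • {4,10}:  v_{4} + v_{10} = v_{5}  →  sig = (2; 1)
  • {5,8}:  v_{5} + v_{8} = v_{10}  →  sig = (2; 1)
  • {5,9}:  v_{5} + v_{9} = v_{6}  →  sig = (2; 1)
  • {7,8}:  v_{7} + v_{8} = v_{9}  →  sig = (2; 1)
  • {7,10}:  v_{7} + v_{10} = v_{6}  →  sig = (2; 1)
  • {1,2}:  v_{1} + v_{2} = v_{3} + v_{8}  →  sig = (2; 1,1)
  • {1,4}:  v_{1} + v_{4} = v_{3} + v_{9}  →  sig = (2; 1,1)
  • {1,5}:  v_{1} + v_{5} = v_{8} + v_{9}  →  sig = (2; 1,1)
  • {5,7}:  v_{5} + v_{7} = v_{4} + v_{6}  →  sig = (2; 1,1)
  • {9,10}:  v_{9} + v_{10} = v_{6} + v_{8}  →  sig = (2; 1,1)
  • {1,6}:  v_{1} + v_{6} = v_{8} + 2·v_{9}  →  sig = (2; 1,2)
  • {1,7}:  v_{1} + v_{7} = v_{3} + 2·v_{9}  →  sig = (2; 1,2)
  • {1,10}:  v_{1} + v_{10} = 2·v_{8} + v_{9}  →  sig = (2; 1,2)
  • {3,8,9}:  v_{3} + v_{8} + v_{9} = v_{1}  →  sig = (3; 1)

Hence PRS(X_Σ) =
{ (2; —) ×3,  (2; 1) ×10,  (2; 1,1) ×5,  (2; 1,2) ×3,  (3; 1) }


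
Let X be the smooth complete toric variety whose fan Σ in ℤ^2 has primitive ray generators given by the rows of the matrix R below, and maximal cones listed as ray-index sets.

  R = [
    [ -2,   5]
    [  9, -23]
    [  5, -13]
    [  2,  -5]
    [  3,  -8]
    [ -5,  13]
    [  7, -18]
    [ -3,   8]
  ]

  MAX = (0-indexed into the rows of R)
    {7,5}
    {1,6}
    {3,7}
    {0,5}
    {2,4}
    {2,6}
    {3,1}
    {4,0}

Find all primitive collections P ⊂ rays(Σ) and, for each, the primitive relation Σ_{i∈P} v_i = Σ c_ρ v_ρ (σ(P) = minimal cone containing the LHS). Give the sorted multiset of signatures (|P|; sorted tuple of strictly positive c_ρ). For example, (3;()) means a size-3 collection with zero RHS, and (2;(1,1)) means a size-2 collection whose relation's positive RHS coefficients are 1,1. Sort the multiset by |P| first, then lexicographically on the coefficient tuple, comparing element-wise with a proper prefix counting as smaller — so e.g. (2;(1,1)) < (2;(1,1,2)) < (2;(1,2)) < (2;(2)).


Minimal non-faces — 20 found among 8 rays, 8 max cones:

  P={0,3}:  v_{0} + v_{3} = 0 — sig = (2;())
  P={2,5}:  v_{2} + v_{5} = 0 — sig = (2;())
  P={4,7}:  v_{4} + v_{7} = 0 — sig = (2;())
  P={0,1}:  v_{0} + v_{1} = v_{6} — sig = (2;(1))
  P={0,2}:  v_{0} + v_{2} = v_{4} — sig = (2;(1))
  P={0,6}:  v_{0} + v_{6} = v_{2} — sig = (2;(1))
  P={0,7}:  v_{0} + v_{7} = v_{5} — sig = (2;(1))
  P={2,3}:  v_{2} + v_{3} = v_{6} — sig = (2;(1))
  P={2,7}:  v_{2} + v_{7} = v_{3} — sig = (2;(1))
  P={3,4}:  v_{3} + v_{4} = v_{2} — sig = (2;(1))
  P={3,5}:  v_{3} + v_{5} = v_{7} — sig = (2;(1))
  P={3,6}:  v_{3} + v_{6} = v_{1} — sig = (2;(1))
  P={4,5}:  v_{4} + v_{5} = v_{0} — sig = (2;(1))
  P={5,6}:  v_{5} + v_{6} = v_{3} — sig = (2;(1))
  P={1,4}:  v_{1} + v_{4} = v_{2} + v_{6} — sig = (2;(1,1))
  P={1,2}:  v_{1} + v_{2} = 2·v_{6} — sig = (2;(2))
  P={1,5}:  v_{1} + v_{5} = 2·v_{3} — sig = (2;(2))
  P={4,6}:  v_{4} + v_{6} = 2·v_{2} — sig = (2;(2))
  P={6,7}:  v_{6} + v_{7} = 2·v_{3} — sig = (2;(2))
  P={1,7}:  v_{1} + v_{7} = 3·v_{3} — sig = (2;(3))

Sorted signature multiset PRS(X):
[(2;()), (2;()), (2;()), (2;(1)), (2;(1)), (2;(1)), (2;(1)), (2;(1)), (2;(1)), (2;(1)), (2;(1)), (2;(1)), (2;(1)), (2;(1)), (2;(1,1)), (2;(2)), (2;(2)), (2;(2)), (2;(2)), (2;(3))]


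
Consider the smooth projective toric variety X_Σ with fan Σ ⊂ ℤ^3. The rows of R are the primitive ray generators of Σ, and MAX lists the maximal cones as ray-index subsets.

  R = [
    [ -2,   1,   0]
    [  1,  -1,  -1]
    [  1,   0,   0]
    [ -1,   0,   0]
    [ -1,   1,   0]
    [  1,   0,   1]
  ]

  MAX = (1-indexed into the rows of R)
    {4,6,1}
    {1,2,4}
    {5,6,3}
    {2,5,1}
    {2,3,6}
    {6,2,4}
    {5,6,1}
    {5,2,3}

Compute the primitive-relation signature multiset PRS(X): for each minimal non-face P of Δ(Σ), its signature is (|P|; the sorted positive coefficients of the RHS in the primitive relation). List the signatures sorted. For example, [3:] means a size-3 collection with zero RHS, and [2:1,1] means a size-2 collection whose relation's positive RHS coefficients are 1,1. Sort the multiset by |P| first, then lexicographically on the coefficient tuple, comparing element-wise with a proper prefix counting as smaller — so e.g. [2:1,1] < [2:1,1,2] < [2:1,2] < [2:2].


5 collections generate NE(X_Σ); each relation:

  P={3,4}:  v_{3} + v_{4} = 0 — sig = [2:]
  P={1,3}:  v_{1} + v_{3} = v_{5} — sig = [2:1]
  P={4,5}:  v_{4} + v_{5} = v_{1} — sig = [2:1]
  P={1,2,6}:  v_{1} + v_{2} + v_{6} = 0 — sig = [3:]
  P={2,5,6}:  v_{2} + v_{5} + v_{6} = v_{3} — sig = [3:1]

Hence PRS(X_Σ) =
{ [2:],  [2:1] ×2,  [3:],  [3:1] }


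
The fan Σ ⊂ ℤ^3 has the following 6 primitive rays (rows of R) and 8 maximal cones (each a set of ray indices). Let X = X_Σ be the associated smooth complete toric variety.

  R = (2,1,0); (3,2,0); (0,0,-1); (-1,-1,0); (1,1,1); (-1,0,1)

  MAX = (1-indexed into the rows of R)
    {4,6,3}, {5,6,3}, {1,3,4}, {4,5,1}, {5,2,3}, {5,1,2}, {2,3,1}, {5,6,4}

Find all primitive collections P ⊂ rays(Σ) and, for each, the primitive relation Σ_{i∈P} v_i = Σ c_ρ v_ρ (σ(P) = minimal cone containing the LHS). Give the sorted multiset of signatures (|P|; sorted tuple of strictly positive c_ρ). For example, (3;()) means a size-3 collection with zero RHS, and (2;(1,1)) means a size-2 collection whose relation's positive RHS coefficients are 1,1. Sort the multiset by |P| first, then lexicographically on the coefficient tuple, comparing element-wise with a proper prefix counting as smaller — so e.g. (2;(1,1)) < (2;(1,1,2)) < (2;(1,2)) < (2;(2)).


Σ has 5 primitive collections:

  {1,6}:  v_{1} + v_{6} = v_{5}  so sig = (2;(1))
  {2,4}:  v_{2} + v_{4} = v_{1}  so sig = (2;(1))
  {2,6}:  v_{2} + v_{6} = v_{3} + 2·v_{5}  so sig = (2;(1,2))
  {3,4,5}:  v_{3} + v_{4} + v_{5} = 0  so sig = (3;())
  {1,3,5}:  v_{1} + v_{3} + v_{5} = v_{2}  so sig = (3;(1))

so the primitive-relation signature multiset is
    (2;(1))
    (2;(1))
    (2;(1,2))
    (3;())
    (3;(1))


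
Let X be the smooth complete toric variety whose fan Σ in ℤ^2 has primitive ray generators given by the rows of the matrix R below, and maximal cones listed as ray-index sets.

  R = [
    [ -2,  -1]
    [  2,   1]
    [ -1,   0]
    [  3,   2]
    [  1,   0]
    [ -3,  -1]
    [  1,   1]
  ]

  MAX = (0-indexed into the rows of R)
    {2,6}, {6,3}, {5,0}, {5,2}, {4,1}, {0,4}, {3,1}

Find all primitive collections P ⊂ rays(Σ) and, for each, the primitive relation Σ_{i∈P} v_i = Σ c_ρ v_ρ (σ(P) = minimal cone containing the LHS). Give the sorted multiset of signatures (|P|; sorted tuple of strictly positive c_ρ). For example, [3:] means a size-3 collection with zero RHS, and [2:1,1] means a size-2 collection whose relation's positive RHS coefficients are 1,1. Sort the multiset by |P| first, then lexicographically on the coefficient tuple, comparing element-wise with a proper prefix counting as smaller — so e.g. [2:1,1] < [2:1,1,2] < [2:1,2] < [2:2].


14 minimal non-faces of Δ(Σ) (on 7 rays):

  P={0,1}:  v_{0} + v_{1} = 0  so sig = [2:]
  P={2,4}:  v_{2} + v_{4} = 0  so sig = [2:]
  P={0,2}:  v_{0} + v_{2} = v_{5}  so sig = [2:1]
  P={0,3}:  v_{0} + v_{3} = v_{6}  so sig = [2:1]
  P={0,6}:  v_{0} + v_{6} = v_{2}  so sig = [2:1]
  P={1,2}:  v_{1} + v_{2} = v_{6}  so sig = [2:1]
  P={1,5}:  v_{1} + v_{5} = v_{2}  so sig = [2:1]
  P={1,6}:  v_{1} + v_{6} = v_{3}  so sig = [2:1]
  P={4,5}:  v_{4} + v_{5} = v_{0}  so sig = [2:1]
  P={4,6}:  v_{4} + v_{6} = v_{1}  so sig = [2:1]
  P={3,5}:  v_{3} + v_{5} = v_{2} + v_{6}  so sig = [2:1,1]
  P={2,3}:  v_{2} + v_{3} = 2·v_{6}  so sig = [2:2]
  P={3,4}:  v_{3} + v_{4} = 2·v_{1}  so sig = [2:2]
  P={5,6}:  v_{5} + v_{6} = 2·v_{2}  so sig = [2:2]

Hence PRS(X_Σ) =
{ [2:] ×2,  [2:1] ×8,  [2:1,1],  [2:2] ×3 }


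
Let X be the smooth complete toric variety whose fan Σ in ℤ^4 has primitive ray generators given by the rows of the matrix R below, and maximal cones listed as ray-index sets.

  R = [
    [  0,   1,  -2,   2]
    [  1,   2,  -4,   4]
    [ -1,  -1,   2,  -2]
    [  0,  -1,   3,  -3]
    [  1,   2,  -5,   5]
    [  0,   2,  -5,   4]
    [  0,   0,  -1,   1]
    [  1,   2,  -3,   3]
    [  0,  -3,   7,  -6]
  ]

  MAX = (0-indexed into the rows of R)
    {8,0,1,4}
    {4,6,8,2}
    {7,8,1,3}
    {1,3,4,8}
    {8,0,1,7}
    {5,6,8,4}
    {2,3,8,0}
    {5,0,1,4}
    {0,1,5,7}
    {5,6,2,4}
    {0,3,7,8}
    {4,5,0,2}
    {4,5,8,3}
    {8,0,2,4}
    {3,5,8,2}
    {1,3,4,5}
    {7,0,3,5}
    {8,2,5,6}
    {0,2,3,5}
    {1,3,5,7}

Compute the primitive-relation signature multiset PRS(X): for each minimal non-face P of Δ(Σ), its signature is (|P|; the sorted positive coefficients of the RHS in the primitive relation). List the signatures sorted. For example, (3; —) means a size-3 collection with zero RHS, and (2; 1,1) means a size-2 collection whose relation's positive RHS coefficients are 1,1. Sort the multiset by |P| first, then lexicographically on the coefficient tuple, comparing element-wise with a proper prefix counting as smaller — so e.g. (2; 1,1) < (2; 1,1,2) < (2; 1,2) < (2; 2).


14 collections generate NE(X_Σ); each relation:

  P = {1,2}:  v_{1} + v_{2} = v_{0}  ⇒ sig = (2; 1)
  P = {1,6}:  v_{1} + v_{6} = v_{4}  ⇒ sig = (2; 1)
  P = {6,7}:  v_{6} + v_{7} = v_{1}  ⇒ sig = (2; 1)
  P = {0,6}:  v_{0} + v_{6} = v_{2} + v_{4}  ⇒ sig = (2; 1,1)
  P = {3,6}:  v_{3} + v_{6} = v_{5} + v_{8}  ⇒ sig = (2; 1,1)
  P = {2,7}:  v_{2} + v_{7} = 2·v_{0} + v_{3}  ⇒ sig = (2; 1,2)
  P = {4,7}:  v_{4} + v_{7} = 2·v_{1}  ⇒ sig = (2; 2)
  P = {0,5,8}:  v_{0} + v_{5} + v_{8} = 0  ⇒ sig = (3; —)
  P = {2,3,4}:  v_{2} + v_{3} + v_{4} = 0  ⇒ sig = (3; —)
  P = {0,1,3}:  v_{0} + v_{1} + v_{3} = v_{7}  ⇒ sig = (3; 1)
  P = {0,3,4}:  v_{0} + v_{3} + v_{4} = v_{1}  ⇒ sig = (3; 1)
  P = {1,5,8}:  v_{1} + v_{5} + v_{8} = v_{3} + v_{4}  ⇒ sig = (3; 1,1)
  P = {5,7,8}:  v_{5} + v_{7} + v_{8} = v_{1} + v_{3}  ⇒ sig = (3; 1,1)
  P = {2,4,5,8}:  v_{2} + v_{4} + v_{5} + v_{8} = v_{6}  ⇒ sig = (4; 1)

Sorted signature multiset PRS(X):
    (2; 1)
    (2; 1)
    (2; 1)
    (2; 1,1)
    (2; 1,1)
    (2; 1,2)
    (2; 2)
    (3; —)
    (3; —)
    (3; 1)
    (3; 1)
    (3; 1,1)
    (3; 1,1)
    (4; 1)


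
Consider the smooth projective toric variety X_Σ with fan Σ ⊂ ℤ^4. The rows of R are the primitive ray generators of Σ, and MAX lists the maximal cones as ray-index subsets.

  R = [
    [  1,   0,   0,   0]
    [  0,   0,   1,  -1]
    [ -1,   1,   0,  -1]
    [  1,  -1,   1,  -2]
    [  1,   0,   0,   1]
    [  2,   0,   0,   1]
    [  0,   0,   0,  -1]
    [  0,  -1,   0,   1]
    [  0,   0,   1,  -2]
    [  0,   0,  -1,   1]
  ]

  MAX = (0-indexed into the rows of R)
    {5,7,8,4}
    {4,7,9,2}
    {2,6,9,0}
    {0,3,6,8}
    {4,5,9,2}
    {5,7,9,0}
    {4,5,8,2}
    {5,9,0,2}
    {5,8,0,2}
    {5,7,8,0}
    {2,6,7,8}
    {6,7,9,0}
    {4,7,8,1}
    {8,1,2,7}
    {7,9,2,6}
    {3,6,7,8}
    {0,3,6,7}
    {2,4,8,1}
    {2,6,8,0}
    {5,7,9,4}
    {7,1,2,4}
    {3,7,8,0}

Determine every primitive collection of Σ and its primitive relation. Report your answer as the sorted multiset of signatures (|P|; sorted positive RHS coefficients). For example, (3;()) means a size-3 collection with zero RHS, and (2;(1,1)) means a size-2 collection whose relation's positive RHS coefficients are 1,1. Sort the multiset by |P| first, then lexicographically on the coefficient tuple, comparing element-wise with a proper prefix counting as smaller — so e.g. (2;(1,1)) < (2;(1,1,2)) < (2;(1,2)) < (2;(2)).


|primitive collections| = 17. Relations:

  {1,9}:  v_{1} + v_{9} = 0  ⇒ sig = (2;())
  {0,4}:  v_{0} + v_{4} = v_{5}  ⇒ sig = (2;(1))
  {1,6}:  v_{1} + v_{6} = v_{8}  ⇒ sig = (2;(1))
  {4,6}:  v_{4} + v_{6} = v_{0}  ⇒ sig = (2;(1))
  {8,9}:  v_{8} + v_{9} = v_{6}  ⇒ sig = (2;(1))
  {0,1}:  v_{0} + v_{1} = v_{4} + v_{8}  ⇒ sig = (2;(1,1))
  {2,3}:  v_{2} + v_{3} = v_{6} + v_{8}  ⇒ sig = (2;(1,1))
  {1,3}:  v_{1} + v_{3} = v_{0} + v_{7} + 2·v_{8}  ⇒ sig = (2;(1,1,2))
  {3,4}:  v_{3} + v_{4} = 2·v_{0} + v_{7} + v_{8}  ⇒ sig = (2;(1,1,2))
  {3,9}:  v_{3} + v_{9} = v_{0} + 2·v_{6} + v_{7}  ⇒ sig = (2;(1,1,2))
  {3,5}:  v_{3} + v_{5} = 3·v_{0} + v_{7} + v_{8}  ⇒ sig = (2;(1,1,3))
  {1,5}:  v_{1} + v_{5} = 2·v_{4} + v_{8}  ⇒ sig = (2;(1,2))
  {5,6}:  v_{5} + v_{6} = 2·v_{0}  ⇒ sig = (2;(2))
  {0,2,7}:  v_{0} + v_{2} + v_{7} = 0  ⇒ sig = (3;())
  {2,5,7}:  v_{2} + v_{5} + v_{7} = v_{4}  ⇒ sig = (3;(1))
  {0,6,7,8}:  v_{0} + v_{6} + v_{7} + v_{8} = v_{3}  ⇒ sig = (4;(1))
  {2,4,7,8}:  v_{2} + v_{4} + v_{7} + v_{8} = v_{1}  ⇒ sig = (4;(1))

Sorted signature multiset PRS(X):
[(2;()), (2;(1)), (2;(1)), (2;(1)), (2;(1)), (2;(1,1)), (2;(1,1)), (2;(1,1,2)), (2;(1,1,2)), (2;(1,1,2)), (2;(1,1,3)), (2;(1,2)), (2;(2)), (3;()), (3;(1)), (4;(1)), (4;(1))]


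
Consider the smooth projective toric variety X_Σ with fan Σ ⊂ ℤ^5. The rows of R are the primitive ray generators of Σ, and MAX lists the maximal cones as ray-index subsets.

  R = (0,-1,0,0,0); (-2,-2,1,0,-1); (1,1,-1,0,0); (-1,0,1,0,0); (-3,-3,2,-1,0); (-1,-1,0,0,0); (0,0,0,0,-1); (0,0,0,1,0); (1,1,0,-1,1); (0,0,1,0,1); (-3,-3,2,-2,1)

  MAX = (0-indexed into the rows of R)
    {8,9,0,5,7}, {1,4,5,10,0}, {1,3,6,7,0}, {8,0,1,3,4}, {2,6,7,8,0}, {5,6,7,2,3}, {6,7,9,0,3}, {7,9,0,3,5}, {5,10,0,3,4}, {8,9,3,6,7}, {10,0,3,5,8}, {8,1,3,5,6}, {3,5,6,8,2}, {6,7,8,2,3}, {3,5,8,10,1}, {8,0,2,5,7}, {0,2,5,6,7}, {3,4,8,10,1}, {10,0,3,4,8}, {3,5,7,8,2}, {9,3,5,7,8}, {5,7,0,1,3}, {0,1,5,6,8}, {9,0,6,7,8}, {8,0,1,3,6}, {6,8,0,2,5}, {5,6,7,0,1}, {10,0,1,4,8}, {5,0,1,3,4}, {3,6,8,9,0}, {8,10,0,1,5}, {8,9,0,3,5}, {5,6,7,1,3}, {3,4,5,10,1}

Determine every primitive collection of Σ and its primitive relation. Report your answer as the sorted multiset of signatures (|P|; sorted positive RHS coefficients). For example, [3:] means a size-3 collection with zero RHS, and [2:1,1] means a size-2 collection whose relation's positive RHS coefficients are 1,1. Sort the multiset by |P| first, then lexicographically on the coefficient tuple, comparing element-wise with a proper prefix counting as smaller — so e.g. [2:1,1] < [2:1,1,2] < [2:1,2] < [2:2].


|primitive collections| = 20. Relations:

  P={1,2}:  v_{1} + v_{2} = v_{5} + v_{6} ; sig = [2:1,1]
  P={2,9}:  v_{2} + v_{9} = v_{7} + v_{8} ; sig = [2:1,1]
  P={2,4}:  v_{2} + v_{4} = v_{1} + v_{5} + v_{8} ; sig = [2:1,1,1]
  P={4,9}:  v_{4} + v_{9} = 3·v_{0} + 3·v_{3} + v_{5} + v_{8} ; sig = [2:1,1,3,3]
  P={4,6}:  v_{4} + v_{6} = 2·v_{1} + v_{8} ; sig = [2:1,2]
  P={2,10}:  v_{2} + v_{10} = v_{1} + 2·v_{5} + 2·v_{8} ; sig = [2:1,2,2]
  P={4,7}:  v_{4} + v_{7} = 2·v_{0} + 2·v_{3} + v_{5} ; sig = [2:1,2,2]
  P={6,10}:  v_{6} + v_{10} = 2·v_{1} + v_{5} + 2·v_{8} ; sig = [2:1,2,2]
  P={7,10}:  v_{7} + v_{10} = 2·v_{0} + 2·v_{3} + 2·v_{5} + v_{8} ; sig = [2:1,2,2,2]
  P={1,9}:  v_{1} + v_{9} = 2·v_{0} + 2·v_{3} ; sig = [2:2,2]
  P={9,10}:  v_{9} + v_{10} = 3·v_{0} + 3·v_{3} + 2·v_{5} + 2·v_{8} ; sig = [2:2,2,3,3]
  P={0,2,3}:  v_{0} + v_{2} + v_{3} = 0 ; sig = [3:]
  P={4,5,8}:  v_{4} + v_{5} + v_{8} = v_{10} ; sig = [3:1]
  P={1,7,8}:  v_{1} + v_{7} + v_{8} = v_{0} + v_{3} ; sig = [3:1,1]
  P={5,6,9}:  v_{5} + v_{6} + v_{9} = v_{0} + v_{3} ; sig = [3:1,1]
  P={5,6,7,8}:  v_{5} + v_{6} + v_{7} + v_{8} = 0 ; sig = [4:]
  P={0,3,5,6}:  v_{0} + v_{3} + v_{5} + v_{6} = v_{1} ; sig = [4:1]
  P={0,3,7,8}:  v_{0} + v_{3} + v_{7} + v_{8} = v_{9} ; sig = [4:1]
  P={0,1,3,10}:  v_{0} + v_{1} + v_{3} + v_{10} = 2·v_{4} ; sig = [4:2]
  P={0,1,3,5,8}:  v_{0} + v_{1} + v_{3} + v_{5} + v_{8} = v_{4} ; sig = [5:1]

Hence PRS(X_Σ) =
{ [2:1,1] ×2,  [2:1,1,1],  [2:1,1,3,3],  [2:1,2],  [2:1,2,2] ×3,  [2:1,2,2,2],  [2:2,2],  [2:2,2,3,3],  [3:],  [3:1],  [3:1,1] ×2,  [4:],  [4:1] ×2,  [4:2],  [5:1] }


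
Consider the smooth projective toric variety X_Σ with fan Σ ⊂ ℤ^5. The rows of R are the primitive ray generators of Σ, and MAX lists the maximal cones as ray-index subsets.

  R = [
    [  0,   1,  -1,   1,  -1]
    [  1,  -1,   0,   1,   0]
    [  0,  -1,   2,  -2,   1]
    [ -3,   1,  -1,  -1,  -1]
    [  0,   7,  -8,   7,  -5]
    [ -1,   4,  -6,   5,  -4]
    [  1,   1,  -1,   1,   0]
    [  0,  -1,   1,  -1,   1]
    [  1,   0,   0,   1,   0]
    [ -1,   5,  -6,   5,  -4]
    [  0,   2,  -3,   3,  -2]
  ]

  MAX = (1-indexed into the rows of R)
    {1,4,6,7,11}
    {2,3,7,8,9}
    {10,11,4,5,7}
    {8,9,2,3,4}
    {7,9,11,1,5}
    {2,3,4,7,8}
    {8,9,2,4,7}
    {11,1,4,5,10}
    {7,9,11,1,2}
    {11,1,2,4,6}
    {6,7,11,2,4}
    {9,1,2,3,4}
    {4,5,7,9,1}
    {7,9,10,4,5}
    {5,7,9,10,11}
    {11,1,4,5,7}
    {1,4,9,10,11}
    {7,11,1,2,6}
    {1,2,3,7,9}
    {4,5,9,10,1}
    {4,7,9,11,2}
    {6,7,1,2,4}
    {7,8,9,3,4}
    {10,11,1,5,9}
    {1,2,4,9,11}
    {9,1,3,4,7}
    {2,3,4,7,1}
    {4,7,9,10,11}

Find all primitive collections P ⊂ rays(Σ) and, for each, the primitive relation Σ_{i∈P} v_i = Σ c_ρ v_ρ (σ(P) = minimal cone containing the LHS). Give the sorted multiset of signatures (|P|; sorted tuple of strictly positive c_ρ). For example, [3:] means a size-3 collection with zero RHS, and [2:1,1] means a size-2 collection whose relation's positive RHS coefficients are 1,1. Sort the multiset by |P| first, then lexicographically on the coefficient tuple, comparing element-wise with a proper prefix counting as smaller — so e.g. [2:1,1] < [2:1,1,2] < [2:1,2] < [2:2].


Minimal non-faces — 20 found among 11 rays, 28 max cones:

  {1,8}:  v_{1} + v_{8} = 0  →  sig = [2:]
  {3,11}:  v_{3} + v_{11} = v_{1}  →  sig = [2:1]
  {5,8}:  v_{5} + v_{8} = v_{7} + v_{10}  →  sig = [2:1,1]
  {6,8}:  v_{6} + v_{8} = v_{2} + v_{4} + v_{7} + v_{11}  →  sig = [2:1,1,1,1]
  {8,10}:  v_{8} + v_{10} = v_{4} + v_{7} + v_{9} + v_{11}  →  sig = [2:1,1,1,1]
  {8,11}:  v_{8} + v_{11} = v_{2} + v_{4} + v_{7} + v_{9}  →  sig = [2:1,1,1,1]
  {3,6}:  v_{3} + v_{6} = 2·v_{1} + v_{2} + v_{4} + v_{7}  →  sig = [2:1,1,1,2]
  {3,10}:  v_{3} + v_{10} = 2·v_{1} + v_{4} + v_{7} + v_{9}  →  sig = [2:1,1,1,2]
  {6,10}:  v_{6} + v_{10} = v_{1} + v_{4} + v_{7} + 3·v_{11}  →  sig = [2:1,1,1,3]
  {2,5}:  v_{2} + v_{5} = v_{1} + v_{7} + 2·v_{11}  →  sig = [2:1,1,2]
  {3,5}:  v_{3} + v_{5} = 3·v_{1} + v_{4} + 2·v_{7} + v_{9}  →  sig = [2:1,1,2,3]
  {5,6}:  v_{5} + v_{6} = 2·v_{1} + v_{4} + 2·v_{7} + 3·v_{11}  →  sig = [2:1,2,2,3]
  {2,10}:  v_{2} + v_{10} = 2·v_{11}  →  sig = [2:2]
  {6,9}:  v_{6} + v_{9} = 2·v_{11}  →  sig = [2:2]
  {1,7,10}:  v_{1} + v_{7} + v_{10} = v_{5}  →  sig = [3:1]
  {4,5,9,11}:  v_{4} + v_{5} + v_{9} + v_{11} = 2·v_{10}  →  sig = [4:2]
  {2,3,4,7,9}:  v_{2} + v_{3} + v_{4} + v_{7} + v_{9} = 0  →  sig = [5:]
  {1,2,4,7,9}:  v_{1} + v_{2} + v_{4} + v_{7} + v_{9} = v_{11}  →  sig = [5:1]
  {1,2,4,7,11}:  v_{1} + v_{2} + v_{4} + v_{7} + v_{11} = v_{6}  →  sig = [5:1]
  {1,4,7,9,11}:  v_{1} + v_{4} + v_{7} + v_{9} + v_{11} = v_{10}  →  sig = [5:1]

Hence PRS(X_Σ) =
[[2:], [2:1], [2:1,1], [2:1,1,1,1], [2:1,1,1,1], [2:1,1,1,1], [2:1,1,1,2], [2:1,1,1,2], [2:1,1,1,3], [2:1,1,2], [2:1,1,2,3], [2:1,2,2,3], [2:2], [2:2], [3:1], [4:2], [5:], [5:1], [5:1], [5:1]]


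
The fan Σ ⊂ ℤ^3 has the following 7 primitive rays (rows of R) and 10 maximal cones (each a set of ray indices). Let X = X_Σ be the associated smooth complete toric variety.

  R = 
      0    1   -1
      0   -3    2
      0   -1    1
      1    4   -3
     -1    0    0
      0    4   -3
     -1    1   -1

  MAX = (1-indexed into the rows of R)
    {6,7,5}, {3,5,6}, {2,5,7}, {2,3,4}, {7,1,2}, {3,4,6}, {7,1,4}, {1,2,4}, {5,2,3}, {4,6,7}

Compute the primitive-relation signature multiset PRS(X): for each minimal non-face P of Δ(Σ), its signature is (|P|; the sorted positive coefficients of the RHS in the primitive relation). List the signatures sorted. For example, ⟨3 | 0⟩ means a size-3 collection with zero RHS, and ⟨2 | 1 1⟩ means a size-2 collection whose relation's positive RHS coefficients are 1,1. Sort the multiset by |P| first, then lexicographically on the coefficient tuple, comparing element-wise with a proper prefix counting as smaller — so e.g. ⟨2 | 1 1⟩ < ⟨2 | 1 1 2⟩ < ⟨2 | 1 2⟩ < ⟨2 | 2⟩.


Primitive collections (7):

  P={1,3}:  v_{1} + v_{3} = 0  so sig = ⟨2 | 0⟩
  P={1,5}:  v_{1} + v_{5} = v_{7}  so sig = ⟨2 | 1⟩
  P={2,6}:  v_{2} + v_{6} = v_{1}  so sig = ⟨2 | 1⟩
  P={3,7}:  v_{3} + v_{7} = v_{5}  so sig = ⟨2 | 1⟩
  P={4,5}:  v_{4} + v_{5} = v_{6}  so sig = ⟨2 | 1⟩
  P={1,6}:  v_{1} + v_{6} = v_{4} + v_{7}  so sig = ⟨2 | 1 1⟩
  P={2,4,7}:  v_{2} + v_{4} + v_{7} = 2·v_{1}  so sig = ⟨3 | 2⟩

Signatures (|P|; sorted positive RHS coefficients), sorted:
[⟨2 | 0⟩, ⟨2 | 1⟩, ⟨2 | 1⟩, ⟨2 | 1⟩, ⟨2 | 1⟩, ⟨2 | 1 1⟩, ⟨3 | 2⟩]


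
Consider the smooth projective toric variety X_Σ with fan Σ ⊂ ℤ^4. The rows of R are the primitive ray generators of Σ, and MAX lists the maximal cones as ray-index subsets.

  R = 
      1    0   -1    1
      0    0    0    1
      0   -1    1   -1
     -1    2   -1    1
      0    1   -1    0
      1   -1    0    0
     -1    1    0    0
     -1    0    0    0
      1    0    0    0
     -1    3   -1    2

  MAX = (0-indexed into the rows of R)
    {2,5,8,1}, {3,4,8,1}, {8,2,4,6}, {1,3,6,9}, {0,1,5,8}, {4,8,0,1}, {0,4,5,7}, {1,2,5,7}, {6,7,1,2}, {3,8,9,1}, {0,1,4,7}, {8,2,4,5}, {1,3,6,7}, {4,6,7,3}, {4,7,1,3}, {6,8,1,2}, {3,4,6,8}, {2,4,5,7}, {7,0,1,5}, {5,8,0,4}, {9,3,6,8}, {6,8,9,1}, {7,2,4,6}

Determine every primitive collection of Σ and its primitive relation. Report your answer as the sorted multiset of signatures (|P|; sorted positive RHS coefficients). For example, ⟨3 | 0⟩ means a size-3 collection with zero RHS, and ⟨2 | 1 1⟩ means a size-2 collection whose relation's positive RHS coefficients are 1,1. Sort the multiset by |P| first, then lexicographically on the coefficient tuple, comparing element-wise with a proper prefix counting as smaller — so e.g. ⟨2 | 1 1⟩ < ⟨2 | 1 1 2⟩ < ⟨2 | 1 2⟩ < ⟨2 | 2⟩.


Σ has 16 primitive collections:

  P = {5,6}:  v_{5} + v_{6} = 0  ⟹  sig = ⟨2 | 0⟩
  P = {7,8}:  v_{7} + v_{8} = 0  ⟹  sig = ⟨2 | 0⟩
  P = {0,2}:  v_{0} + v_{2} = v_{5}  ⟹  sig = ⟨2 | 1⟩
  P = {2,3}:  v_{2} + v_{3} = v_{6}  ⟹  sig = ⟨2 | 1⟩
  P = {0,6}:  v_{0} + v_{6} = v_{1} + v_{4}  ⟹  sig = ⟨2 | 1 1⟩
  P = {3,5}:  v_{3} + v_{5} = v_{1} + v_{4}  ⟹  sig = ⟨2 | 1 1⟩
  P = {5,9}:  v_{5} + v_{9} = v_{1} + v_{3} + v_{8}  ⟹  sig = ⟨2 | 1 1 1⟩
  P = {7,9}:  v_{7} + v_{9} = v_{1} + v_{3} + v_{6}  ⟹  sig = ⟨2 | 1 1 1⟩
  P = {0,9}:  v_{0} + v_{9} = 2·v_{1} + v_{3} + v_{4} + v_{8}  ⟹  sig = ⟨2 | 1 1 1 2⟩
  P = {2,9}:  v_{2} + v_{9} = v_{1} + 2·v_{6} + v_{8}  ⟹  sig = ⟨2 | 1 1 2⟩
  P = {4,9}:  v_{4} + v_{9} = 2·v_{3} + v_{8}  ⟹  sig = ⟨2 | 1 2⟩
  P = {0,3}:  v_{0} + v_{3} = 2·v_{1} + 2·v_{4}  ⟹  sig = ⟨2 | 2 2⟩
  P = {1,2,4}:  v_{1} + v_{2} + v_{4} = 0  ⟹  sig = ⟨3 | 0⟩
  P = {1,4,5}:  v_{1} + v_{4} + v_{5} = v_{0}  ⟹  sig = ⟨3 | 1⟩
  P = {1,4,6}:  v_{1} + v_{4} + v_{6} = v_{3}  ⟹  sig = ⟨3 | 1⟩
  P = {1,3,6,8}:  v_{1} + v_{3} + v_{6} + v_{8} = v_{9}  ⟹  sig = ⟨4 | 1⟩

Signatures (|P|; sorted positive RHS coefficients), sorted:
    ⟨2 | 0⟩
    ⟨2 | 0⟩
    ⟨2 | 1⟩
    ⟨2 | 1⟩
    ⟨2 | 1 1⟩
    ⟨2 | 1 1⟩
    ⟨2 | 1 1 1⟩
    ⟨2 | 1 1 1⟩
    ⟨2 | 1 1 1 2⟩
    ⟨2 | 1 1 2⟩
    ⟨2 | 1 2⟩
    ⟨2 | 2 2⟩
    ⟨3 | 0⟩
    ⟨3 | 1⟩
    ⟨3 | 1⟩
    ⟨4 | 1⟩


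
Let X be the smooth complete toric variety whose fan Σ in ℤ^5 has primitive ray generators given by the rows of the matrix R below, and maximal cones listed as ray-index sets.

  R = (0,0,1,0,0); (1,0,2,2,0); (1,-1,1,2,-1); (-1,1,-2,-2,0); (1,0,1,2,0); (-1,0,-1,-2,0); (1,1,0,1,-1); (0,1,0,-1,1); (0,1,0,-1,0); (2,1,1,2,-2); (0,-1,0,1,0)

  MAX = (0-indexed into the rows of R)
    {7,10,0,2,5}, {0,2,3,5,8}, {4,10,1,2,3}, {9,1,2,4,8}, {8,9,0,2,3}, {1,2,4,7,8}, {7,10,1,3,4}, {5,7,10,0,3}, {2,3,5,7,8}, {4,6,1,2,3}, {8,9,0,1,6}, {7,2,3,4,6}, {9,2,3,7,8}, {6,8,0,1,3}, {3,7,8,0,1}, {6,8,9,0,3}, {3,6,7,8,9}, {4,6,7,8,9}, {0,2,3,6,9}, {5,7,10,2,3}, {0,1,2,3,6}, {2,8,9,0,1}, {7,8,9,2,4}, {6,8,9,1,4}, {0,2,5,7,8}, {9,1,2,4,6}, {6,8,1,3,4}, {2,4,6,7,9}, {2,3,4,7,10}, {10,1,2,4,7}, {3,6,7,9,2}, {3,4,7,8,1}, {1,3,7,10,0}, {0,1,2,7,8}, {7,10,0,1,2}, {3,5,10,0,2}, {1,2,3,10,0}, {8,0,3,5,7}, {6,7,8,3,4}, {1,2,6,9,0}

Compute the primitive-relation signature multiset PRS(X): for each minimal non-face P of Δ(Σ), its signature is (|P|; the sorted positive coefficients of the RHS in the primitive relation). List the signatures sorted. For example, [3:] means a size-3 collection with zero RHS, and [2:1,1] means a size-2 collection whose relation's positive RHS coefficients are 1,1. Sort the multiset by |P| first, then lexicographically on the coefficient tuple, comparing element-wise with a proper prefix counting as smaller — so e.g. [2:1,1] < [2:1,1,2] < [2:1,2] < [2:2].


Σ has 19 primitive collections:

  P = {4,5}:  v_{4} + v_{5} = 0  →  sig = [2:]
  P = {8,10}:  v_{8} + v_{10} = 0  →  sig = [2:]
  P = {0,4}:  v_{0} + v_{4} = v_{1}  →  sig = [2:1]
  P = {1,5}:  v_{1} + v_{5} = v_{0}  →  sig = [2:1]
  P = {9,10}:  v_{9} + v_{10} = v_{2} + v_{6}  →  sig = [2:1,1]
  P = {5,6}:  v_{5} + v_{6} = v_{2} + v_{3} + v_{8}  →  sig = [2:1,1,1]
  P = {6,10}:  v_{6} + v_{10} = v_{2} + v_{3} + v_{4}  →  sig = [2:1,1,1]
  P = {5,9}:  v_{5} + v_{9} = 2·v_{2} + v_{3} + 2·v_{8}  →  sig = [2:1,2,2]
  P = {2,6,8}:  v_{2} + v_{6} + v_{8} = v_{9}  →  sig = [3:1]
  P = {0,7,9}:  v_{0} + v_{7} + v_{9} = v_{2} + v_{4} + 3·v_{8}  →  sig = [3:1,1,3]
  P = {0,6,7}:  v_{0} + v_{6} + v_{7} = v_{4} + 2·v_{8}  →  sig = [3:1,2]
  P = {1,3,9}:  v_{1} + v_{3} + v_{9} = v_{0} + 2·v_{6}  →  sig = [3:1,2]
  P = {1,7,9}:  v_{1} + v_{7} + v_{9} = v_{2} + 2·v_{4} + 3·v_{8}  →  sig = [3:1,2,3]
  P = {3,4,9}:  v_{3} + v_{4} + v_{9} = 2·v_{6}  →  sig = [3:2]
  P = {1,6,7}:  v_{1} + v_{6} + v_{7} = 2·v_{4} + 2·v_{8}  →  sig = [3:2,2]
  P = {0,2,3,7}:  v_{0} + v_{2} + v_{3} + v_{7} = v_{8}  →  sig = [4:1]
  P = {2,3,4,8}:  v_{2} + v_{3} + v_{4} + v_{8} = v_{6}  →  sig = [4:1]
  P = {1,2,3,7}:  v_{1} + v_{2} + v_{3} + v_{7} = v_{4} + v_{8}  →  sig = [4:1,1]
  P = {1,2,3,8}:  v_{1} + v_{2} + v_{3} + v_{8} = v_{0} + v_{6}  →  sig = [4:1,1]

Sorted signature multiset PRS(X):
    [2:]
    [2:]
    [2:1]
    [2:1]
    [2:1,1]
    [2:1,1,1]
    [2:1,1,1]
    [2:1,2,2]
    [3:1]
    [3:1,1,3]
    [3:1,2]
    [3:1,2]
    [3:1,2,3]
    [3:2]
    [3:2,2]
    [4:1]
    [4:1]
    [4:1,1]
    [4:1,1]


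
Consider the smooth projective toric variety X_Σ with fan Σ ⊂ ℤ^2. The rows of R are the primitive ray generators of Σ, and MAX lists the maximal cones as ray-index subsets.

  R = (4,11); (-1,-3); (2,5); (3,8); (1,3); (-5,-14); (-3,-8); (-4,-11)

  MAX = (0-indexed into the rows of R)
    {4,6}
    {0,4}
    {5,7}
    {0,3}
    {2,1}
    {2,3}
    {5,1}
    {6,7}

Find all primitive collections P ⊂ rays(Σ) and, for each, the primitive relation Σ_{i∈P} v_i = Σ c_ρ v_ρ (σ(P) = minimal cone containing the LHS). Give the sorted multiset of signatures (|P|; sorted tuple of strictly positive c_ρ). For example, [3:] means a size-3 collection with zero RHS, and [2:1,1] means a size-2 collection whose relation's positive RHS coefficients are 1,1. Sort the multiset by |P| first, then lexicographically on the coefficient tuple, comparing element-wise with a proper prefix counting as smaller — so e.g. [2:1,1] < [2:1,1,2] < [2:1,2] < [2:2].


Minimal non-faces — 20 found among 8 rays, 8 max cones:

  • {0,7}:  v_{0} + v_{7} = 0  ⟹  sig = [2:]
  • {1,4}:  v_{1} + v_{4} = 0  ⟹  sig = [2:]
  • {3,6}:  v_{3} + v_{6} = 0  ⟹  sig = [2:]
  • {0,1}:  v_{0} + v_{1} = v_{3}  ⟹  sig = [2:1]
  • {0,5}:  v_{0} + v_{5} = v_{1}  ⟹  sig = [2:1]
  • {0,6}:  v_{0} + v_{6} = v_{4}  ⟹  sig = [2:1]
  • {1,3}:  v_{1} + v_{3} = v_{2}  ⟹  sig = [2:1]
  • {1,6}:  v_{1} + v_{6} = v_{7}  ⟹  sig = [2:1]
  • {1,7}:  v_{1} + v_{7} = v_{5}  ⟹  sig = [2:1]
  • {2,4}:  v_{2} + v_{4} = v_{3}  ⟹  sig = [2:1]
  • {2,6}:  v_{2} + v_{6} = v_{1}  ⟹  sig = [2:1]
  • {3,4}:  v_{3} + v_{4} = v_{0}  ⟹  sig = [2:1]
  • {3,7}:  v_{3} + v_{7} = v_{1}  ⟹  sig = [2:1]
  • {4,5}:  v_{4} + v_{5} = v_{7}  ⟹  sig = [2:1]
  • {4,7}:  v_{4} + v_{7} = v_{6}  ⟹  sig = [2:1]
  • {0,2}:  v_{0} + v_{2} = 2·v_{3}  ⟹  sig = [2:2]
  • {2,7}:  v_{2} + v_{7} = 2·v_{1}  ⟹  sig = [2:2]
  • {3,5}:  v_{3} + v_{5} = 2·v_{1}  ⟹  sig = [2:2]
  • {5,6}:  v_{5} + v_{6} = 2·v_{7}  ⟹  sig = [2:2]
  • {2,5}:  v_{2} + v_{5} = 3·v_{1}  ⟹  sig = [2:3]

so the primitive-relation signature multiset is
    |P|=2: 20 collections, coeffs (), (), (), (1), (1), (1), (1), (1), (1), (1), (1), (1), (1), (1), (1), (2), (2), (2), (2), (3)


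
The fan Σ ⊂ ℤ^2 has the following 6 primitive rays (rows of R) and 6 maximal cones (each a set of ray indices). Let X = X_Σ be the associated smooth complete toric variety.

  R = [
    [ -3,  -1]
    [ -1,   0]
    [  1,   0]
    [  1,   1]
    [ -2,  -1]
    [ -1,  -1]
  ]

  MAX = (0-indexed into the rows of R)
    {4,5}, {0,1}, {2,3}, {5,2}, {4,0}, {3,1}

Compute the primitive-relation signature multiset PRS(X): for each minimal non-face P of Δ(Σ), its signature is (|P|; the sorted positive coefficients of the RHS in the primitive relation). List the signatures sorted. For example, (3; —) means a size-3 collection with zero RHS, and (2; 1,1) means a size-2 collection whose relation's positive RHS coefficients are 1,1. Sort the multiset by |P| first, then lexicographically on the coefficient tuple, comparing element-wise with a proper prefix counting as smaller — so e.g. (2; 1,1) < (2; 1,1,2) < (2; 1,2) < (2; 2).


Minimal non-faces — 9 found among 6 rays, 6 max cones:

  P={1,2}:  v_{1} + v_{2} = 0  so sig = (2; —)
  P={3,5}:  v_{3} + v_{5} = 0  so sig = (2; —)
  P={0,2}:  v_{0} + v_{2} = v_{4}  so sig = (2; 1)
  P={1,4}:  v_{1} + v_{4} = v_{0}  so sig = (2; 1)
  P={1,5}:  v_{1} + v_{5} = v_{4}  so sig = (2; 1)
  P={2,4}:  v_{2} + v_{4} = v_{5}  so sig = (2; 1)
  P={3,4}:  v_{3} + v_{4} = v_{1}  so sig = (2; 1)
  P={0,3}:  v_{0} + v_{3} = 2·v_{1}  so sig = (2; 2)
  P={0,5}:  v_{0} + v_{5} = 2·v_{4}  so sig = (2; 2)

Signatures (|P|; sorted positive RHS coefficients), sorted:
    (2; —)
    (2; —)
    (2; 1)
    (2; 1)
    (2; 1)
    (2; 1)
    (2; 1)
    (2; 2)
    (2; 2)


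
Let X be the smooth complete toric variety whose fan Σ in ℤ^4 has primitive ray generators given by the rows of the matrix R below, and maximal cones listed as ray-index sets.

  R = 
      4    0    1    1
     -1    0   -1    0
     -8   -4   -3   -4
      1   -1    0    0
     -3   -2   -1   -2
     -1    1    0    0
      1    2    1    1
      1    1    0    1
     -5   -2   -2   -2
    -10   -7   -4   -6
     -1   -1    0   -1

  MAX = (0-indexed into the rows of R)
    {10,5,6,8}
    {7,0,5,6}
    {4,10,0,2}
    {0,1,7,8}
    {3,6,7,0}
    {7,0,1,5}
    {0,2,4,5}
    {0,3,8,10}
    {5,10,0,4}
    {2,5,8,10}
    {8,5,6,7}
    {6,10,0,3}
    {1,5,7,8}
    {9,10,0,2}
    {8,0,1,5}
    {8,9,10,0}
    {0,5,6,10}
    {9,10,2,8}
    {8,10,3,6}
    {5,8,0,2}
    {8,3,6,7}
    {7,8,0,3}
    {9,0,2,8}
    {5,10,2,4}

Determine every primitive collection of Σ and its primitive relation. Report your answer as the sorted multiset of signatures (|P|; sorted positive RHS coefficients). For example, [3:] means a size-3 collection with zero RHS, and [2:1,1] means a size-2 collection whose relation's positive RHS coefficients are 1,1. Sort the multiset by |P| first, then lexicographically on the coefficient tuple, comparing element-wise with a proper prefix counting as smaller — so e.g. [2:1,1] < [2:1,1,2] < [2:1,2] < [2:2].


The 25 primitive collections of Σ (r=11, n=4):

  P = {3,5}:  v_{3} + v_{5} = 0  ⟹  sig = [2:]
  P = {7,10}:  v_{7} + v_{10} = 0  ⟹  sig = [2:]
  P = {4,8}:  v_{4} + v_{8} = v_{2}  ⟹  sig = [2:1]
  P = {1,6}:  v_{1} + v_{6} = v_{5} + v_{7}  ⟹  sig = [2:1,1]
  P = {4,6}:  v_{4} + v_{6} = v_{5} + v_{10}  ⟹  sig = [2:1,1]
  P = {5,9}:  v_{5} + v_{9} = v_{2} + v_{4}  ⟹  sig = [2:1,1]
  P = {6,9}:  v_{6} + v_{9} = v_{2} + v_{10}  ⟹  sig = [2:1,1]
  P = {1,3}:  v_{1} + v_{3} = v_{0} + v_{7} + v_{8}  ⟹  sig = [2:1,1,1]
  P = {1,10}:  v_{1} + v_{10} = v_{0} + v_{5} + v_{8}  ⟹  sig = [2:1,1,1]
  P = {2,6}:  v_{2} + v_{6} = v_{5} + v_{8} + v_{10}  ⟹  sig = [2:1,1,1]
  P = {3,4}:  v_{3} + v_{4} = v_{0} + v_{8} + v_{10}  ⟹  sig = [2:1,1,1]
  P = {4,7}:  v_{4} + v_{7} = v_{0} + v_{5} + v_{8}  ⟹  sig = [2:1,1,1]
  P = {7,9}:  v_{7} + v_{9} = v_{0} + v_{2} + v_{8}  ⟹  sig = [2:1,1,1]
  P = {2,3}:  v_{2} + v_{3} = v_{0} + 2·v_{8} + v_{10}  ⟹  sig = [2:1,1,2]
  P = {2,7}:  v_{2} + v_{7} = v_{0} + v_{5} + 2·v_{8}  ⟹  sig = [2:1,1,2]
  P = {4,9}:  v_{4} + v_{9} = v_{0} + 2·v_{2} + v_{10}  ⟹  sig = [2:1,1,2]
  P = {1,9}:  v_{1} + v_{9} = 2·v_{0} + v_{2} + v_{5} + 2·v_{8}  ⟹  sig = [2:1,1,2,2]
  P = {1,4}:  v_{1} + v_{4} = 2·v_{0} + 2·v_{5} + 2·v_{8}  ⟹  sig = [2:2,2,2]
  P = {1,2}:  v_{1} + v_{2} = 2·v_{0} + 2·v_{5} + 3·v_{8}  ⟹  sig = [2:2,2,3]
  P = {3,9}:  v_{3} + v_{9} = 2·v_{0} + 3·v_{8} + 2·v_{10}  ⟹  sig = [2:2,2,3]
  P = {0,6,8}:  v_{0} + v_{6} + v_{8} = 0  ⟹  sig = [3:]
  P = {0,2,8,10}:  v_{0} + v_{2} + v_{8} + v_{10} = v_{9}  ⟹  sig = [4:1]
  P = {0,5,7,8}:  v_{0} + v_{5} + v_{7} + v_{8} = v_{1}  ⟹  sig = [4:1]
  P = {0,5,8,10}:  v_{0} + v_{5} + v_{8} + v_{10} = v_{4}  ⟹  sig = [4:1]
  P = {0,2,5,10}:  v_{0} + v_{2} + v_{5} + v_{10} = 2·v_{4}  ⟹  sig = [4:2]

Signatures (|P|; sorted positive RHS coefficients), sorted:
{ [2:] ×2,  [2:1],  [2:1,1] ×4,  [2:1,1,1] ×6,  [2:1,1,2] ×3,  [2:1,1,2,2],  [2:2,2,2],  [2:2,2,3] ×2,  [3:],  [4:1] ×3,  [4:2] }


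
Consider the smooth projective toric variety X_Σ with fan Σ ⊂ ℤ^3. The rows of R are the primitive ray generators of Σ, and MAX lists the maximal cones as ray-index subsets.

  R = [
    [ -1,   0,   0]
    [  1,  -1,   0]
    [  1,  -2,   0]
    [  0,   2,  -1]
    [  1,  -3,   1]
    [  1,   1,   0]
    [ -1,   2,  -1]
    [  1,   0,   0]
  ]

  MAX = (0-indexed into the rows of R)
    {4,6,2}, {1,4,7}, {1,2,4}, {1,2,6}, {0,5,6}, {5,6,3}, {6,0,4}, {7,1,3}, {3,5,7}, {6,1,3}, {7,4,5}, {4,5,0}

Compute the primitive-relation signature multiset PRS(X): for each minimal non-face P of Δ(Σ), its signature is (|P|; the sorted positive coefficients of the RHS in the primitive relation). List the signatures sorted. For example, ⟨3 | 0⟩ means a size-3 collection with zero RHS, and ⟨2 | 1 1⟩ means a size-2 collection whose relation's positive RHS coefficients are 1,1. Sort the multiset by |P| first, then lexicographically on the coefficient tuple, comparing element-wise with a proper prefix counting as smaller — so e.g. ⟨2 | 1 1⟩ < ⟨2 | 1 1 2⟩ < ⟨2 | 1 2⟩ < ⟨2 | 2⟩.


Σ has 12 primitive collections:

  P = {0,7}:  v_{0} + v_{7} = 0  so sig = ⟨2 | 0⟩
  P = {0,3}:  v_{0} + v_{3} = v_{6}  so sig = ⟨2 | 1⟩
  P = {3,4}:  v_{3} + v_{4} = v_{1}  so sig = ⟨2 | 1⟩
  P = {6,7}:  v_{6} + v_{7} = v_{3}  so sig = ⟨2 | 1⟩
  P = {0,1}:  v_{0} + v_{1} = v_{4} + v_{6}  so sig = ⟨2 | 1 1⟩
  P = {2,5}:  v_{2} + v_{5} = v_{1} + v_{7}  so sig = ⟨2 | 1 1⟩
  P = {2,3}:  v_{2} + v_{3} = 2·v_{1} + v_{6}  so sig = ⟨2 | 1 2⟩
  P = {1,5}:  v_{1} + v_{5} = 2·v_{7}  so sig = ⟨2 | 2⟩
  P = {2,7}:  v_{2} + v_{7} = 2·v_{1}  so sig = ⟨2 | 2⟩
  P = {0,2}:  v_{0} + v_{2} = 2·v_{4} + 2·v_{6}  so sig = ⟨2 | 2 2⟩
  P = {1,4,6}:  v_{1} + v_{4} + v_{6} = v_{2}  so sig = ⟨3 | 1⟩
  P = {4,5,6}:  v_{4} + v_{5} + v_{6} = v_{7}  so sig = ⟨3 | 1⟩

Hence PRS(X_Σ) =
[⟨2 | 0⟩, ⟨2 | 1⟩, ⟨2 | 1⟩, ⟨2 | 1⟩, ⟨2 | 1 1⟩, ⟨2 | 1 1⟩, ⟨2 | 1 2⟩, ⟨2 | 2⟩, ⟨2 | 2⟩, ⟨2 | 2 2⟩, ⟨3 | 1⟩, ⟨3 | 1⟩]
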